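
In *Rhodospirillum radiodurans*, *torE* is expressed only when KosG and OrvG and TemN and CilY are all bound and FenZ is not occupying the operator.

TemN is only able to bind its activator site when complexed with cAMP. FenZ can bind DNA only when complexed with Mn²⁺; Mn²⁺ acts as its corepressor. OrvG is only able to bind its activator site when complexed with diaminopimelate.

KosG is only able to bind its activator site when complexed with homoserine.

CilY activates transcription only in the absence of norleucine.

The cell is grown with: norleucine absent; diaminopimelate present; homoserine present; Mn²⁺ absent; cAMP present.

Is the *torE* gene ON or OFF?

ON

Homoserine is present, so KosG is active.
Diaminopimelate is present, so OrvG is active.
Mn²⁺ is absent, so FenZ is inactive.
cAMP is present, so TemN is active.
Norleucine is absent, so CilY is active.
No repressor is bound and KosG and OrvG and TemN and CilY are active, so *torE* is transcribed.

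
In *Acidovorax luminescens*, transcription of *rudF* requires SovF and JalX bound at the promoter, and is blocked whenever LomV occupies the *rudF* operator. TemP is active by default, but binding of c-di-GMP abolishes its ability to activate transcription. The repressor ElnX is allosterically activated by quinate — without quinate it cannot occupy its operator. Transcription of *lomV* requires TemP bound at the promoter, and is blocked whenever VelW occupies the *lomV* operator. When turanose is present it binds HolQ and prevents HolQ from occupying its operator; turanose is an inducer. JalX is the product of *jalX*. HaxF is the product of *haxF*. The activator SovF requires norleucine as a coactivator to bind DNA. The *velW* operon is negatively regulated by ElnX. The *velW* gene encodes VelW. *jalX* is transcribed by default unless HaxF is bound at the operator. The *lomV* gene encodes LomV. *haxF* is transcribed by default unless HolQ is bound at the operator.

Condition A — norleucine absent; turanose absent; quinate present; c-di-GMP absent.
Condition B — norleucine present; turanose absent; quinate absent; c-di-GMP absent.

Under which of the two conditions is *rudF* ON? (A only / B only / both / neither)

B only

Condition A:
Norleucine is absent, so SovF is inactive.
Turanose is absent, so HolQ is active.
With repressor HolQ bound, *haxF* is not transcribed.
So HaxF is not produced.
With no repressor bound, *jalX* is transcribed.
So JalX is produced and active.
Quinate is present, so ElnX is active.
With repressor ElnX bound, *velW* is not transcribed.
So VelW is not produced.
c-di-GMP is absent, so TemP is active.
No repressor is bound and TemP is active, so *lomV* is transcribed.
So LomV is produced and active.
With repressor LomV bound, *rudF* is not transcribed.
→ *rudF* is OFF in A.
Condition B:
Norleucine is present, so SovF is active.
Turanose is absent, so HolQ is active.
With repressor HolQ bound, *haxF* is not transcribed.
So HaxF is not produced.
With no repressor bound, *jalX* is transcribed.
So JalX is produced and active.
Quinate is absent, so ElnX is inactive.
With no repressor bound, *velW* is transcribed.
So VelW is produced and active.
c-di-GMP is absent, so TemP is active.
With repressor VelW bound, *lomV* is not transcribed.
So LomV is not produced.
No repressor is bound and SovF and JalX are active, so *rudF* is transcribed.
→ *rudF* is ON in B.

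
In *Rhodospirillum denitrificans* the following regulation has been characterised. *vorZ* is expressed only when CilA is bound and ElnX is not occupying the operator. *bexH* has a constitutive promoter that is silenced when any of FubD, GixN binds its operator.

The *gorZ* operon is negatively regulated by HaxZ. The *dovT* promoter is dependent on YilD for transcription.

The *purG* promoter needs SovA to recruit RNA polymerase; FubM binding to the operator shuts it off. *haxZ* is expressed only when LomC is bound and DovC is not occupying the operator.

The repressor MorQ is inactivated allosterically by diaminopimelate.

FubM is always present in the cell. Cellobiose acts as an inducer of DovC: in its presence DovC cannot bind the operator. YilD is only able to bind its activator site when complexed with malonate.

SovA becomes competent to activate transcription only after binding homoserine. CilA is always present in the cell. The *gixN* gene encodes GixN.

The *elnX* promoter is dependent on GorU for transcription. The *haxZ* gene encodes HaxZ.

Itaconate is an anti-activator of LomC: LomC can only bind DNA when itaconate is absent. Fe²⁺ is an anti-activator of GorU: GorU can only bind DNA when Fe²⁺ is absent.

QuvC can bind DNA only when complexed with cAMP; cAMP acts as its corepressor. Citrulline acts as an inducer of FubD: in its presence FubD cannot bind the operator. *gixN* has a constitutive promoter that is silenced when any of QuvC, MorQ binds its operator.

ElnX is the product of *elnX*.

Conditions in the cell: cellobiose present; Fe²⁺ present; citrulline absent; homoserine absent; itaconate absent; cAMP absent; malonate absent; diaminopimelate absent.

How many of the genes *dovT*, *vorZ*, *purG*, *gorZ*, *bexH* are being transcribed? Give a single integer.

Malonate is absent, so YilD is inactive.
Required activator YilD is absent, so *dovT* is not transcribed.
→ *dovT* is OFF.
Fe²⁺ is present, so GorU is inactive.
Required activator GorU is absent, so *elnX* is not transcribed.
So ElnX is not produced.
CilA is produced constitutively and is active.
No repressor is bound and CilA is active, so *vorZ* is transcribed.
→ *vorZ* is ON.
FubM is produced constitutively and is active.
Homoserine is absent, so SovA is inactive.
With repressor FubM bound, *purG* is not transcribed.
→ *purG* is OFF.
Itaconate is absent, so LomC is active.
Cellobiose is present, so DovC is inactive.
No repressor is bound and LomC is active, so *haxZ* is transcribed.
So HaxZ is produced and active.
With repressor HaxZ bound, *gorZ* is not transcribed.
→ *gorZ* is OFF.
Citrulline is absent, so FubD is active.
cAMP is absent, so QuvC is inactive.
Diaminopimelate is absent, so MorQ is active.
With repressor MorQ bound, *gixN* is not transcribed.
So GixN is not produced.
With repressor FubD bound, *bexH* is not transcribed.
→ *bexH* is OFF.
1 of the 5 genes is transcribed.

1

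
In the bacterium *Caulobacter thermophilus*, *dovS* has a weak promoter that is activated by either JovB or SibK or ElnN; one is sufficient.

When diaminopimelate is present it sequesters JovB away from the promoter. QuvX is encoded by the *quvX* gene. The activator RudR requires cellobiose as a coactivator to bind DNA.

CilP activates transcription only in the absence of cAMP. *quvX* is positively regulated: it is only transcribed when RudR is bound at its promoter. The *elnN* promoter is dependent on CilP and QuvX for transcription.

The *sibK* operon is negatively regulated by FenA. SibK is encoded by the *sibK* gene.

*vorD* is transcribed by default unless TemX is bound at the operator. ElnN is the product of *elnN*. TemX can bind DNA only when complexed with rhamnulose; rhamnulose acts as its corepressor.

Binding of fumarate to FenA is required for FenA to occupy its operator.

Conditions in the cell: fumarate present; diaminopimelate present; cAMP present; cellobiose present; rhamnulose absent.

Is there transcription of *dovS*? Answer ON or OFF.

OFF

Diaminopimelate is present, so JovB is inactive.
Fumarate is present, so FenA is active.
With repressor FenA bound, *sibK* is not transcribed.
So SibK is not produced.
cAMP is present, so CilP is inactive.
Cellobiose is present, so RudR is active.
No repressor is bound and RudR is active, so *quvX* is transcribed.
So QuvX is produced and active.
Required activator CilP is absent, so *elnN* is not transcribed.
So ElnN is not produced.
No activator is available at the *dovS* promoter, so *dovS* is not transcribed.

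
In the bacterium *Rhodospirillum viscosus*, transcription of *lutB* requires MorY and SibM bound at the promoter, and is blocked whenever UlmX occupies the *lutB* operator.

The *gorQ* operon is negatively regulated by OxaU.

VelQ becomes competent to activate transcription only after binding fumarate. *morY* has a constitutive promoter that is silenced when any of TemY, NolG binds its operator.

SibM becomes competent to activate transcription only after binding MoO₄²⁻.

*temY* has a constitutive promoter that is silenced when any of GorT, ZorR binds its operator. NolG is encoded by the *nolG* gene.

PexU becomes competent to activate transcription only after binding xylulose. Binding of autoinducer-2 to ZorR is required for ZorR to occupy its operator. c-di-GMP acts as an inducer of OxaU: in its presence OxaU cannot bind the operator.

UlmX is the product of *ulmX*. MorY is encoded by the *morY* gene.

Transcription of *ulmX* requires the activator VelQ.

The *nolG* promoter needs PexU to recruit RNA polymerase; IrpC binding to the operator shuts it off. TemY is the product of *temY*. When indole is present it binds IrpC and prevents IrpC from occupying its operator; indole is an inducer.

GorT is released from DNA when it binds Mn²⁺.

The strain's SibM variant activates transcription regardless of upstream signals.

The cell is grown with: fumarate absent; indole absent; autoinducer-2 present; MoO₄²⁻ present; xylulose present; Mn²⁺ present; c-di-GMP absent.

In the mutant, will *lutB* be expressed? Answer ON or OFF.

Fumarate is absent, so VelQ is inactive.
Required activator VelQ is absent, so *ulmX* is not transcribed.
So UlmX is not produced.
Mn²⁺ is present, so GorT is inactive.
Autoinducer-2 is present, so ZorR is active.
With repressor ZorR bound, *temY* is not transcribed.
So TemY is not produced.
Xylulose is present, so PexU is active.
Indole is absent, so IrpC is active.
With repressor IrpC bound, *nolG* is not transcribed.
So NolG is not produced.
With no repressor bound, *morY* is transcribed.
So MorY is produced and active.
SibM is constitutively active in this strain.
No repressor is bound and MorY and SibM are active, so *lutB* is transcribed.

ON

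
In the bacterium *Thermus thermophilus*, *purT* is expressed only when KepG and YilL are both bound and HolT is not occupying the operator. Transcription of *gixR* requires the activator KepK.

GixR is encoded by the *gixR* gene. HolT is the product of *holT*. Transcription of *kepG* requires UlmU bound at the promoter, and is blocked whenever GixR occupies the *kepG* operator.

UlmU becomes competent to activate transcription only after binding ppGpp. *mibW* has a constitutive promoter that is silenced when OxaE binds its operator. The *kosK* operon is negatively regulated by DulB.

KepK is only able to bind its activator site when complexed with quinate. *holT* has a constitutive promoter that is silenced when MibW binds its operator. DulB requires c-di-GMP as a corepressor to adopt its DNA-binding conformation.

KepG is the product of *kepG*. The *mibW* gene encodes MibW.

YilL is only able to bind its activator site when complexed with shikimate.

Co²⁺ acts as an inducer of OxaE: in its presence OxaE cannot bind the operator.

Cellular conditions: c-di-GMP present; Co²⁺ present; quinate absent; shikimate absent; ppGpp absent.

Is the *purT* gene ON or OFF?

Co²⁺ is present, so OxaE is inactive.
With no repressor bound, *mibW* is transcribed.
So MibW is produced and active.
With repressor MibW bound, *holT* is not transcribed.
So HolT is not produced.
ppGpp is absent, so UlmU is inactive.
Quinate is absent, so KepK is inactive.
Required activator KepK is absent, so *gixR* is not transcribed.
So GixR is not produced.
Required activator UlmU is absent, so *kepG* is not transcribed.
So KepG is not produced.
Shikimate is absent, so YilL is inactive.
Required activator KepG is absent, so *purT* is not transcribed.

OFF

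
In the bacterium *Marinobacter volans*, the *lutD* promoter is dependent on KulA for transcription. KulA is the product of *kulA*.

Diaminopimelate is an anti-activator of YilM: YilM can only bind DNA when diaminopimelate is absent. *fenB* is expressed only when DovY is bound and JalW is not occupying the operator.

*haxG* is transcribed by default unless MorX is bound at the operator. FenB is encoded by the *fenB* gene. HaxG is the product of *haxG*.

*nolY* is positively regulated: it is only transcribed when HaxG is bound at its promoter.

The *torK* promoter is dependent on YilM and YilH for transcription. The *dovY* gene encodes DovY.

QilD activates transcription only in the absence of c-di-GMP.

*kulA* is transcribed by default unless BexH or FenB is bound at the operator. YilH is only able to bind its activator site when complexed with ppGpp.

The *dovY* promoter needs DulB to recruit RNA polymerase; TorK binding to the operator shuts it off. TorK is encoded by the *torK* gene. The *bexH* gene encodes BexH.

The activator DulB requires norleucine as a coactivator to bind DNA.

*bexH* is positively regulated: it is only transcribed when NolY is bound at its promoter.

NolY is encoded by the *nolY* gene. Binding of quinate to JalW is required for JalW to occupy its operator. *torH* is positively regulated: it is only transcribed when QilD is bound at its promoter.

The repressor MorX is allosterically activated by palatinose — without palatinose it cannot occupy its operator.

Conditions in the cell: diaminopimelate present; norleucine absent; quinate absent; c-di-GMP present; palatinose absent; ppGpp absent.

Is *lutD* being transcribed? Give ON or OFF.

OFF

Palatinose is absent, so MorX is inactive.
With no repressor bound, *haxG* is transcribed.
So HaxG is produced and active.
No repressor is bound and HaxG is active, so *nolY* is transcribed.
So NolY is produced and active.
No repressor is bound and NolY is active, so *bexH* is transcribed.
So BexH is produced and active.
Quinate is absent, so JalW is inactive.
Diaminopimelate is present, so YilM is inactive.
ppGpp is absent, so YilH is inactive.
Required activator YilM is absent, so *torK* is not transcribed.
So TorK is not produced.
Norleucine is absent, so DulB is inactive.
Required activator DulB is absent, so *dovY* is not transcribed.
So DovY is not produced.
Required activator DovY is absent, so *fenB* is not transcribed.
So FenB is not produced.
With repressor BexH bound, *kulA* is not transcribed.
So KulA is not produced.
Required activator KulA is absent, so *lutD* is not transcribed.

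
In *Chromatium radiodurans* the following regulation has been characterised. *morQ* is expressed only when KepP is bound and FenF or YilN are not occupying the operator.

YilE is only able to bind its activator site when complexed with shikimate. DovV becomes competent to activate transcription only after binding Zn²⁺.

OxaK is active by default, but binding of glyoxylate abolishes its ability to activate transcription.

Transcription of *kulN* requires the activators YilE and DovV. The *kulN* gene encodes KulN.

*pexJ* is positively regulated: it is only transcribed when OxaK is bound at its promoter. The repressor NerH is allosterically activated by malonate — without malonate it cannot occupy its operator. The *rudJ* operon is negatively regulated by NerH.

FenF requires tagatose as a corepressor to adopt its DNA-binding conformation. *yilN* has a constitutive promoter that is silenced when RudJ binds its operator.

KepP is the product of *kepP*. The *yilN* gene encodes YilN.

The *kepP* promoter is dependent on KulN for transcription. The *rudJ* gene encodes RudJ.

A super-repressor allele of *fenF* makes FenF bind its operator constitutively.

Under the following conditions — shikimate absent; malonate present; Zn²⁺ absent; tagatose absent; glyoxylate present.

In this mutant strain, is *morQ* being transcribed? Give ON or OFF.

OFF

FenF is constitutively active in this strain.
Shikimate is absent, so YilE is inactive.
Zn²⁺ is absent, so DovV is inactive.
Required activator YilE is absent, so *kulN* is not transcribed.
So KulN is not produced.
Required activator KulN is absent, so *kepP* is not transcribed.
So KepP is not produced.
Malonate is present, so NerH is active.
With repressor NerH bound, *rudJ* is not transcribed.
So RudJ is not produced.
With no repressor bound, *yilN* is transcribed.
So YilN is produced and active.
With repressor FenF bound, *morQ* is not transcribed.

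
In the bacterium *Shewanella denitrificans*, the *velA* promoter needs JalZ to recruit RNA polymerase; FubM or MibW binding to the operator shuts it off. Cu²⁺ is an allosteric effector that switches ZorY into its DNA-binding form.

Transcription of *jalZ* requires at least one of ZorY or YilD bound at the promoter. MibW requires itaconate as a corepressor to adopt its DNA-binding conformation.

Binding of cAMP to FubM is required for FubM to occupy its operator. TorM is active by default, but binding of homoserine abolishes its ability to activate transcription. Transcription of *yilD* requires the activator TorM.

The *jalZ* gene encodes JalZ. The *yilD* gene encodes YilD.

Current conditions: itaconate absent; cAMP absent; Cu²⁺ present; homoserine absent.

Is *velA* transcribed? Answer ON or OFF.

cAMP is absent, so FubM is inactive.
Cu²⁺ is present, so ZorY is active.
Homoserine is absent, so TorM is active.
No repressor is bound and TorM is active, so *yilD* is transcribed.
So YilD is produced and active.
Activator ZorY is present, so *jalZ* is transcribed.
So JalZ is produced and active.
Itaconate is absent, so MibW is inactive.
No repressor is bound and JalZ is active, so *velA* is transcribed.

ON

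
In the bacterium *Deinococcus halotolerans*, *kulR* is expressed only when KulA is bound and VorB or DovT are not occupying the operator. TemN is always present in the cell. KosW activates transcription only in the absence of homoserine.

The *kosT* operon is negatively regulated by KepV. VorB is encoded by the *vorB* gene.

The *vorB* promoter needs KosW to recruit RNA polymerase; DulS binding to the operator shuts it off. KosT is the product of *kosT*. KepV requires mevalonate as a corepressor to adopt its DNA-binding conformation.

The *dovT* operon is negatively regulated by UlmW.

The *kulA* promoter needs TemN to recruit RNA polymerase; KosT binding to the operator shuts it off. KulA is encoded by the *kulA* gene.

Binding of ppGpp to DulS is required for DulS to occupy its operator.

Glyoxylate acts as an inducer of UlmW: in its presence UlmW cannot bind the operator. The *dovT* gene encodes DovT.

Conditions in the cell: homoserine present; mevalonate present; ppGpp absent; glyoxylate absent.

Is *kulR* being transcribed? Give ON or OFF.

Homoserine is present, so KosW is inactive.
ppGpp is absent, so DulS is inactive.
Required activator KosW is absent, so *vorB* is not transcribed.
So VorB is not produced.
Mevalonate is present, so KepV is active.
With repressor KepV bound, *kosT* is not transcribed.
So KosT is not produced.
TemN is produced constitutively and is active.
No repressor is bound and TemN is active, so *kulA* is transcribed.
So KulA is produced and active.
Glyoxylate is absent, so UlmW is active.
With repressor UlmW bound, *dovT* is not transcribed.
So DovT is not produced.
No repressor is bound and KulA is active, so *kulR* is transcribed.

ON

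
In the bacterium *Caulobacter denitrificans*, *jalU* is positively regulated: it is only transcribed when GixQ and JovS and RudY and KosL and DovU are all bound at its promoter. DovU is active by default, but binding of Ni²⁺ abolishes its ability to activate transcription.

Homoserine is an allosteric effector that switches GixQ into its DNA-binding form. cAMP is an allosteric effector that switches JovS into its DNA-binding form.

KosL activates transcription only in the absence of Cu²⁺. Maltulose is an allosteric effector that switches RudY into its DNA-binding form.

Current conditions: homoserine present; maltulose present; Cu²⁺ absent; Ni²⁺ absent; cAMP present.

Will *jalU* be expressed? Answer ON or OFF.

Homoserine is present, so GixQ is active.
cAMP is present, so JovS is active.
Maltulose is present, so RudY is active.
Cu²⁺ is absent, so KosL is active.
Ni²⁺ is absent, so DovU is active.
No repressor is bound and GixQ and JovS and RudY and KosL and DovU are active, so *jalU* is transcribed.

ON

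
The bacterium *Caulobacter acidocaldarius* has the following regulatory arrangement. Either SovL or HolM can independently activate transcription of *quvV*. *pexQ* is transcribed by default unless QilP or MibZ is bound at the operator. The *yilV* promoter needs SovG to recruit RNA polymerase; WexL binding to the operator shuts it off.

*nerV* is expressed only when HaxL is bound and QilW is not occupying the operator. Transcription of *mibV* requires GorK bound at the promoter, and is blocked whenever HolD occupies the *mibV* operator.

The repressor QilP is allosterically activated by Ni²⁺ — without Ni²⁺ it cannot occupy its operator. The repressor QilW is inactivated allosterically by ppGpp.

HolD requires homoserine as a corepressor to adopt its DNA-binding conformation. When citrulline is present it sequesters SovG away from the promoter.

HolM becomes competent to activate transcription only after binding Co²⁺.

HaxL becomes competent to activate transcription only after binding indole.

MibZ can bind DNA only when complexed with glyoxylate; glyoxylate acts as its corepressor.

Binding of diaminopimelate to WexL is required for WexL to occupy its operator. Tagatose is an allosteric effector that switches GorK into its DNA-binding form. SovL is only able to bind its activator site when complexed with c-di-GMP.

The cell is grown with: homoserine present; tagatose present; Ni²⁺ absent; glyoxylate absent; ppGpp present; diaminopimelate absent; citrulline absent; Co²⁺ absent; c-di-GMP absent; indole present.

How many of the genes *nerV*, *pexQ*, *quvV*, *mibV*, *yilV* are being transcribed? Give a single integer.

3

Indole is present, so HaxL is active.
ppGpp is present, so QilW is inactive.
No repressor is bound and HaxL is active, so *nerV* is transcribed.
→ *nerV* is ON.
Ni²⁺ is absent, so QilP is inactive.
Glyoxylate is absent, so MibZ is inactive.
With no repressor bound, *pexQ* is transcribed.
→ *pexQ* is ON.
c-di-GMP is absent, so SovL is inactive.
Co²⁺ is absent, so HolM is inactive.
No activator is available at the *quvV* promoter, so *quvV* is not transcribed.
→ *quvV* is OFF.
Tagatose is present, so GorK is active.
Homoserine is present, so HolD is active.
With repressor HolD bound, *mibV* is not transcribed.
→ *mibV* is OFF.
Citrulline is absent, so SovG is active.
Diaminopimelate is absent, so WexL is inactive.
No repressor is bound and SovG is active, so *yilV* is transcribed.
→ *yilV* is ON.
3 of the 5 genes are transcribed.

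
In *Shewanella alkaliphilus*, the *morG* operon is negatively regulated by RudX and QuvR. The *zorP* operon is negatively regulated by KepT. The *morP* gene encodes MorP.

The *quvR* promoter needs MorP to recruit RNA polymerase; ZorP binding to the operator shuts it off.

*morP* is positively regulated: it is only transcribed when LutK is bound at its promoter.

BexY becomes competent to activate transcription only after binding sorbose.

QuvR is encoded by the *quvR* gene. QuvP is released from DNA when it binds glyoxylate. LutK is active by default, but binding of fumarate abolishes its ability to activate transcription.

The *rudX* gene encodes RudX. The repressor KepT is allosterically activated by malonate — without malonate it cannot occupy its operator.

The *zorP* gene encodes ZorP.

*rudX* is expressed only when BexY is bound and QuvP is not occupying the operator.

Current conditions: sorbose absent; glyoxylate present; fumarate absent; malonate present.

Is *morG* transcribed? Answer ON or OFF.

OFF

Glyoxylate is present, so QuvP is inactive.
Sorbose is absent, so BexY is inactive.
Required activator BexY is absent, so *rudX* is not transcribed.
So RudX is not produced.
Fumarate is absent, so LutK is active.
No repressor is bound and LutK is active, so *morP* is transcribed.
So MorP is produced and active.
Malonate is present, so KepT is active.
With repressor KepT bound, *zorP* is not transcribed.
So ZorP is not produced.
No repressor is bound and MorP is active, so *quvR* is transcribed.
So QuvR is produced and active.
With repressor QuvR bound, *morG* is not transcribed.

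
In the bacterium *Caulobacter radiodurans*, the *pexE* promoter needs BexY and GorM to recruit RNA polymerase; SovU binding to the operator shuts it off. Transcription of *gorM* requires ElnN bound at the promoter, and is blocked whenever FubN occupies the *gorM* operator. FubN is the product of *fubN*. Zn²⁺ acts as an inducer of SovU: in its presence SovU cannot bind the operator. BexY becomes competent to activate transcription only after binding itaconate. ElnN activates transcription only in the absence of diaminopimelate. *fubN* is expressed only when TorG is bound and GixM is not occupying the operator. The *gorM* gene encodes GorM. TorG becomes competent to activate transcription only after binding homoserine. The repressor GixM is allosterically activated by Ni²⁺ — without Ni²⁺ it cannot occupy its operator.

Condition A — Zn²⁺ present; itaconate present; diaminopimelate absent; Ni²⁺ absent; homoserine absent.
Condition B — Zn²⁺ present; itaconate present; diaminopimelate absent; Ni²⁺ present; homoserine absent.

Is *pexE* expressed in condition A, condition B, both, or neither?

both

Condition A:
Zn²⁺ is present, so SovU is inactive.
Itaconate is present, so BexY is active.
Diaminopimelate is absent, so ElnN is active.
Ni²⁺ is absent, so GixM is inactive.
Homoserine is absent, so TorG is inactive.
Required activator TorG is absent, so *fubN* is not transcribed.
So FubN is not produced.
No repressor is bound and ElnN is active, so *gorM* is transcribed.
So GorM is produced and active.
No repressor is bound and BexY and GorM are active, so *pexE* is transcribed.
→ *pexE* is ON in A.
Condition B:
Zn²⁺ is present, so SovU is inactive.
Itaconate is present, so BexY is active.
Diaminopimelate is absent, so ElnN is active.
Ni²⁺ is present, so GixM is active.
Homoserine is absent, so TorG is inactive.
With repressor GixM bound, *fubN* is not transcribed.
So FubN is not produced.
No repressor is bound and ElnN is active, so *gorM* is transcribed.
So GorM is produced and active.
No repressor is bound and BexY and GorM are active, so *pexE* is transcribed.
→ *pexE* is ON in B.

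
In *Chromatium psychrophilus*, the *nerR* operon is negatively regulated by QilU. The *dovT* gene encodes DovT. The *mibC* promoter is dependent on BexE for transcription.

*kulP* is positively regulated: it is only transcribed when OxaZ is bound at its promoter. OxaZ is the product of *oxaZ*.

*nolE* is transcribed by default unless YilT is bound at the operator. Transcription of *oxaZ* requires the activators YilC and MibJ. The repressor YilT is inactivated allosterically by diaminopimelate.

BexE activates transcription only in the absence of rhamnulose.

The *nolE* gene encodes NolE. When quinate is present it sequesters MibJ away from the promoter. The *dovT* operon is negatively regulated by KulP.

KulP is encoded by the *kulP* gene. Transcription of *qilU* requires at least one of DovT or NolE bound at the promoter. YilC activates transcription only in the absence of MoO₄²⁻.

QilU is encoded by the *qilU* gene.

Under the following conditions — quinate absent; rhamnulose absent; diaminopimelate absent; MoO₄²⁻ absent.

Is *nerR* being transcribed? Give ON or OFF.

MoO₄²⁻ is absent, so YilC is active.
Quinate is absent, so MibJ is active.
No repressor is bound and YilC and MibJ are active, so *oxaZ* is transcribed.
So OxaZ is produced and active.
No repressor is bound and OxaZ is active, so *kulP* is transcribed.
So KulP is produced and active.
With repressor KulP bound, *dovT* is not transcribed.
So DovT is not produced.
Diaminopimelate is absent, so YilT is active.
With repressor YilT bound, *nolE* is not transcribed.
So NolE is not produced.
No activator is available at the *qilU* promoter, so *qilU* is not transcribed.
So QilU is not produced.
With no repressor bound, *nerR* is transcribed.

ON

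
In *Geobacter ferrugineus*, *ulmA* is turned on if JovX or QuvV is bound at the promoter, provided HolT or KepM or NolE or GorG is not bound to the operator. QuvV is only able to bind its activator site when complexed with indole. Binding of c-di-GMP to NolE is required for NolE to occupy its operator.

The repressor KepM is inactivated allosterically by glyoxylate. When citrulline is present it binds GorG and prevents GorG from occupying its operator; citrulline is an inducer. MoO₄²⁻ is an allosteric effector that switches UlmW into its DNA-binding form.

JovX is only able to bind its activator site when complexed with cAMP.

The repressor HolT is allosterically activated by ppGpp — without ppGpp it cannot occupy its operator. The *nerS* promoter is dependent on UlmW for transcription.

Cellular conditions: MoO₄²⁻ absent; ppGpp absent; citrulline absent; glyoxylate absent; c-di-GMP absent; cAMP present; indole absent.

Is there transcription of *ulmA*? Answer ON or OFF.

OFF

cAMP is present, so JovX is active.
ppGpp is absent, so HolT is inactive.
Glyoxylate is absent, so KepM is active.
c-di-GMP is absent, so NolE is inactive.
Indole is absent, so QuvV is inactive.
Citrulline is absent, so GorG is active.
With repressor KepM bound, *ulmA* is not transcribed.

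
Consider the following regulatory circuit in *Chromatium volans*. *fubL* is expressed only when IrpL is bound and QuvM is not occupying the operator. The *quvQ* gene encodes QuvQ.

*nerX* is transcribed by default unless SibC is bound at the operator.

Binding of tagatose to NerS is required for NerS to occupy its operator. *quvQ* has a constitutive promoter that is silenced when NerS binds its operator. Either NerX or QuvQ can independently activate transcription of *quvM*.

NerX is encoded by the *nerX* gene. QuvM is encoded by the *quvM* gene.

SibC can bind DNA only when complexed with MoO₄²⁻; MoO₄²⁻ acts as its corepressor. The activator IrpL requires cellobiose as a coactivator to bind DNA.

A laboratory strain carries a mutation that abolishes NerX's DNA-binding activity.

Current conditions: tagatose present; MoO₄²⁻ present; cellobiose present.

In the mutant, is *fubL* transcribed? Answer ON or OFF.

NerX is non-functional in this strain, so it has no effect.
Tagatose is present, so NerS is active.
With repressor NerS bound, *quvQ* is not transcribed.
So QuvQ is not produced.
No activator is available at the *quvM* promoter, so *quvM* is not transcribed.
So QuvM is not produced.
Cellobiose is present, so IrpL is active.
No repressor is bound and IrpL is active, so *fubL* is transcribed.

ON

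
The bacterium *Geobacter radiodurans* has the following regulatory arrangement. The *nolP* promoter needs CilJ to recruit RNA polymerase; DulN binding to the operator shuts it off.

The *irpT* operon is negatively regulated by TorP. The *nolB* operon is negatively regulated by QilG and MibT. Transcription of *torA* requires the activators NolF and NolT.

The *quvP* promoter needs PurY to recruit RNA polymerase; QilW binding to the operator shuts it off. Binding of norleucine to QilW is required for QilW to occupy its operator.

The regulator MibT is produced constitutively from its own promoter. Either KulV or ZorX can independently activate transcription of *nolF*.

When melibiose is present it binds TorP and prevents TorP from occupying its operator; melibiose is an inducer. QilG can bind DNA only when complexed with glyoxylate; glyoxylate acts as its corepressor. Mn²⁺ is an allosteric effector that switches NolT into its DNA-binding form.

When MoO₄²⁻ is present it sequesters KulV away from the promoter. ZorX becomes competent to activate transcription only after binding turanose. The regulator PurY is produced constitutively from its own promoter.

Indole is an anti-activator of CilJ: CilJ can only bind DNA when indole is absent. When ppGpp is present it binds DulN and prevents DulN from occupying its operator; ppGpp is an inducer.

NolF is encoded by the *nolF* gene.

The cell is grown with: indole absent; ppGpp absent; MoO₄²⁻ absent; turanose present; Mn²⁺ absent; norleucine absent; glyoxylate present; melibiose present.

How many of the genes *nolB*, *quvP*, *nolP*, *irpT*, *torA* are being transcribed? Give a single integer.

Glyoxylate is present, so QilG is active.
MibT is produced constitutively and is active.
With repressor QilG bound, *nolB* is not transcribed.
→ *nolB* is OFF.
Norleucine is absent, so QilW is inactive.
PurY is produced constitutively and is active.
No repressor is bound and PurY is active, so *quvP* is transcribed.
→ *quvP* is ON.
Indole is absent, so CilJ is active.
ppGpp is absent, so DulN is active.
With repressor DulN bound, *nolP* is not transcribed.
→ *nolP* is OFF.
Melibiose is present, so TorP is inactive.
With no repressor bound, *irpT* is transcribed.
→ *irpT* is ON.
MoO₄²⁻ is absent, so KulV is active.
Turanose is present, so ZorX is active.
Activator KulV is present, so *nolF* is transcribed.
So NolF is produced and active.
Mn²⁺ is absent, so NolT is inactive.
Required activator NolT is absent, so *torA* is not transcribed.
→ *torA* is OFF.
2 of the 5 genes are transcribed.

2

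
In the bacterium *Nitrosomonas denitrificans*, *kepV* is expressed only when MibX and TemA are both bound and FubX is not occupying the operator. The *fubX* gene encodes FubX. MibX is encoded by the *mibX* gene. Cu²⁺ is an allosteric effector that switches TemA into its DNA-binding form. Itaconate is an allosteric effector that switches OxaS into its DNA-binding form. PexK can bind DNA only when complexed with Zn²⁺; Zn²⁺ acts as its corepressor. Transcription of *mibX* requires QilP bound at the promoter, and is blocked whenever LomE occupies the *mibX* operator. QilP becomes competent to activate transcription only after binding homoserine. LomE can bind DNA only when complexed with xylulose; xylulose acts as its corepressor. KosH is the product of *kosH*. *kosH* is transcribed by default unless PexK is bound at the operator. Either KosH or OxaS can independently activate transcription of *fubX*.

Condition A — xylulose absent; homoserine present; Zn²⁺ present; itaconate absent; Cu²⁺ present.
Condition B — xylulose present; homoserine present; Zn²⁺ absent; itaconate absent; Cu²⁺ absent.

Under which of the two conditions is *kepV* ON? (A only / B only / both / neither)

Condition A:
Xylulose is absent, so LomE is inactive.
Homoserine is present, so QilP is active.
No repressor is bound and QilP is active, so *mibX* is transcribed.
So MibX is produced and active.
Zn²⁺ is present, so PexK is active.
With repressor PexK bound, *kosH* is not transcribed.
So KosH is not produced.
Itaconate is absent, so OxaS is inactive.
No activator is available at the *fubX* promoter, so *fubX* is not transcribed.
So FubX is not produced.
Cu²⁺ is present, so TemA is active.
No repressor is bound and MibX and TemA are active, so *kepV* is transcribed.
→ *kepV* is ON in A.
Condition B:
Xylulose is present, so LomE is active.
Homoserine is present, so QilP is active.
With repressor LomE bound, *mibX* is not transcribed.
So MibX is not produced.
Zn²⁺ is absent, so PexK is inactive.
With no repressor bound, *kosH* is transcribed.
So KosH is produced and active.
Itaconate is absent, so OxaS is inactive.
Activator KosH is present, so *fubX* is transcribed.
So FubX is produced and active.
Cu²⁺ is absent, so TemA is inactive.
With repressor FubX bound, *kepV* is not transcribed.
→ *kepV* is OFF in B.

A only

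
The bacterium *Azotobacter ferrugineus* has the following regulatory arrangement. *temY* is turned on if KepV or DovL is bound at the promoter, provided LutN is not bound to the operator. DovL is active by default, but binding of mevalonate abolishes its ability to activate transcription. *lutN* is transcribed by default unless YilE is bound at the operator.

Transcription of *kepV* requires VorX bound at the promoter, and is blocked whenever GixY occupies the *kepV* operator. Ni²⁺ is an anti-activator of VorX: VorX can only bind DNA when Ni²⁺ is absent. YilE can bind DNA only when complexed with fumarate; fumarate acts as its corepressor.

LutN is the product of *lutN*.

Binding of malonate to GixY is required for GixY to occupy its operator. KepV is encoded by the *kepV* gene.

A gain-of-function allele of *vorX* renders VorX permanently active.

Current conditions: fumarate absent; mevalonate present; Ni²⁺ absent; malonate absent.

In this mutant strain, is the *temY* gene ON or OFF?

Malonate is absent, so GixY is inactive.
VorX is constitutively active in this strain.
No repressor is bound and VorX is active, so *kepV* is transcribed.
So KepV is produced and active.
Fumarate is absent, so YilE is inactive.
With no repressor bound, *lutN* is transcribed.
So LutN is produced and active.
Mevalonate is present, so DovL is inactive.
With repressor LutN bound, *temY* is not transcribed.

OFF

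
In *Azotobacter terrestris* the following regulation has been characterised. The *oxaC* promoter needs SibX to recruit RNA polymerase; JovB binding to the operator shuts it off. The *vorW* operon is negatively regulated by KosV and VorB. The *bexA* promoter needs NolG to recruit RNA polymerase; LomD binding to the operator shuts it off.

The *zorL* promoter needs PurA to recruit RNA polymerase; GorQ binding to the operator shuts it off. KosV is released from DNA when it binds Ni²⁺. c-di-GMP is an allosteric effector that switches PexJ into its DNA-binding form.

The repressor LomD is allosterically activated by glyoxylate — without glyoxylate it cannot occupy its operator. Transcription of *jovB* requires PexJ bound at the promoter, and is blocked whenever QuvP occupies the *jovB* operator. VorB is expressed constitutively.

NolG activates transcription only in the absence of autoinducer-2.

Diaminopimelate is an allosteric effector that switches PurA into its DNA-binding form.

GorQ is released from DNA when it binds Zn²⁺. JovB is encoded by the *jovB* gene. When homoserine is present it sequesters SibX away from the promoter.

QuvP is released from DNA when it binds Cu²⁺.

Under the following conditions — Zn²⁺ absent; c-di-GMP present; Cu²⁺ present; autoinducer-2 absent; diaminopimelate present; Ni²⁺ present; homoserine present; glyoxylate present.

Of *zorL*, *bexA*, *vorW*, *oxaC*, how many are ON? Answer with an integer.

0

Diaminopimelate is present, so PurA is active.
Zn²⁺ is absent, so GorQ is active.
With repressor GorQ bound, *zorL* is not transcribed.
→ *zorL* is OFF.
Autoinducer-2 is absent, so NolG is active.
Glyoxylate is present, so LomD is active.
With repressor LomD bound, *bexA* is not transcribed.
→ *bexA* is OFF.
Ni²⁺ is present, so KosV is inactive.
VorB is produced constitutively and is active.
With repressor VorB bound, *vorW* is not transcribed.
→ *vorW* is OFF.
Homoserine is present, so SibX is inactive.
c-di-GMP is present, so PexJ is active.
Cu²⁺ is present, so QuvP is inactive.
No repressor is bound and PexJ is active, so *jovB* is transcribed.
So JovB is produced and active.
With repressor JovB bound, *oxaC* is not transcribed.
→ *oxaC* is OFF.
0 of the 4 genes are transcribed.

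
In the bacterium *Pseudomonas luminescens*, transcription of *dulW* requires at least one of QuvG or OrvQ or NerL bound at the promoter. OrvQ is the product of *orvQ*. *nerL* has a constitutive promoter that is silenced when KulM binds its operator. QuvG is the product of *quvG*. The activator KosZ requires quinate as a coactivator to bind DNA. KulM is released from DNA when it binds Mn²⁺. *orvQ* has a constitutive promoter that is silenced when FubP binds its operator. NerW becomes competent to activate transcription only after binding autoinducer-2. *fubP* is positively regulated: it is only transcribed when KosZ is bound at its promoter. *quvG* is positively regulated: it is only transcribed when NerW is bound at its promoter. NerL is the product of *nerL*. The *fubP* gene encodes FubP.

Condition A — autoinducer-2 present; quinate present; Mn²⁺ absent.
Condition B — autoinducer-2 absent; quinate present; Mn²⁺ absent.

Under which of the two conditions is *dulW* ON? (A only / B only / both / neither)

A only

Condition A:
Autoinducer-2 is present, so NerW is active.
No repressor is bound and NerW is active, so *quvG* is transcribed.
So QuvG is produced and active.
Quinate is present, so KosZ is active.
No repressor is bound and KosZ is active, so *fubP* is transcribed.
So FubP is produced and active.
With repressor FubP bound, *orvQ* is not transcribed.
So OrvQ is not produced.
Mn²⁺ is absent, so KulM is active.
With repressor KulM bound, *nerL* is not transcribed.
So NerL is not produced.
Activator QuvG is present, so *dulW* is transcribed.
→ *dulW* is ON in A.
Condition B:
Autoinducer-2 is absent, so NerW is inactive.
Required activator NerW is absent, so *quvG* is not transcribed.
So QuvG is not produced.
Quinate is present, so KosZ is active.
No repressor is bound and KosZ is active, so *fubP* is transcribed.
So FubP is produced and active.
With repressor FubP bound, *orvQ* is not transcribed.
So OrvQ is not produced.
Mn²⁺ is absent, so KulM is active.
With repressor KulM bound, *nerL* is not transcribed.
So NerL is not produced.
No activator is available at the *dulW* promoter, so *dulW* is not transcribed.
→ *dulW* is OFF in B.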